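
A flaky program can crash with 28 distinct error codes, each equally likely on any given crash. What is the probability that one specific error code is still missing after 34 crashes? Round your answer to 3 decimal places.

0.290

On each crash the fixed error code fails to appear with probability 27/28.
P(still missing after 34) = (27/28)^34 = 0.2904.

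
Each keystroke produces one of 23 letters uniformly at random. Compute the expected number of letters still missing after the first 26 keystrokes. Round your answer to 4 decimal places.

For each letter, P(unseen after 26) = (22/23)^26 = 0.31482.
By linearity of expectation, E[unseen] = 23·(22/23)^26 = 7.24092.

7.2409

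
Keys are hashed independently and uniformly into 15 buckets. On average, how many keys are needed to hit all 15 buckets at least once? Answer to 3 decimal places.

After k distinct buckets have appeared, the next key gives a new one with probability (15-k)/15, so the expected wait for the (k+1)-th is 15/(15-k).
E[T] = 15/15 + 15/14 + 15/13 + ... + 15/2 + 15/1 = 15·H_{15}.
H_{15} = 3.3182, so E[T] = 49.7734.

49.773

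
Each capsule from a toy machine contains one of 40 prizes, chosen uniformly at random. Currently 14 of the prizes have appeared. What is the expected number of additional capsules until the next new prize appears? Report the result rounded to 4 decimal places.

The number of capsules until the next new prize is geometric with success probability 26/40, so its mean is 40/26.
E = 40/26 = 1.53846.

1.5385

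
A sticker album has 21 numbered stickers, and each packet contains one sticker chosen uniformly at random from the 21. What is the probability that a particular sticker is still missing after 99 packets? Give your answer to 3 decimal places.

Each packet misses the fixed sticker with probability (21-1)/21 = 20/21, independently.
P(still missing after 99) = (20/21)^99 = 0.0080.

0.008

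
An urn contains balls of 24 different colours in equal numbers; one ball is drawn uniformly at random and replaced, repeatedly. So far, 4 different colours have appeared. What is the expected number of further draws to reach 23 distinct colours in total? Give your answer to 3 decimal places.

From k distinct to k+1 distinct takes on average 24/(24-k) draws.
Sum over k = 4,...,22: E = 24/20 + 24/19 + 24/18 + ... + 24/3 + 24/2 = 62.3458.

62.346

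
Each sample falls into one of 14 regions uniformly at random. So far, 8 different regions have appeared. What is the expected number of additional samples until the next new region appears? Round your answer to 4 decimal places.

2.3333

Each sample yields a new region with probability (14-8)/14 = 6/14, so the wait is geometric with mean 14/6.
E = 14/6 = 2.33333.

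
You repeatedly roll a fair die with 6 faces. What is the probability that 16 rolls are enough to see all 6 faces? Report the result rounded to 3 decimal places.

0.698

Let A_i be the event that face i is missing after 16 rolls. By inclusion–exclusion on the A_i,
P(all seen) = Σ_{j=0}^{6} (-1)^j C(6,j)((6-j)/6)^16
= 1.0000 - 0.3245 + 0.0228 - 0.0003 + 0.0000 - 0.0000 + 0.0000
= 0.6980.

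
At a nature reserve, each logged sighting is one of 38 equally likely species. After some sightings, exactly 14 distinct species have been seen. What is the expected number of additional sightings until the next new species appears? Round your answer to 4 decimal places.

1.5833

Each sighting yields a new species with probability (38-14)/38 = 24/38, so the wait is geometric with mean 38/24.
E = 38/24 = 1.58333.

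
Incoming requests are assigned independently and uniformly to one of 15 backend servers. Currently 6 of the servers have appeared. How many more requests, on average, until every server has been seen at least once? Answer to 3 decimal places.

From k distinct to k+1 distinct takes on average 15/(15-k) requests.
Sum over k = 6,...,14: E = 15/9 + 15/8 + 15/7 + ... + 15/2 + 15/1 = 42.4345.

42.435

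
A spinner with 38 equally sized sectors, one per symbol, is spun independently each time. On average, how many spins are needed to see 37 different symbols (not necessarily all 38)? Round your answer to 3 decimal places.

122.660

Going from k to k+1 distinct takes a geometric number of spins with mean 38/(38-k).
Sum over k = 0,...,36: E = 38/38 + 38/37 + 38/36 + ... + 38/3 + 38/2 = 122.6603.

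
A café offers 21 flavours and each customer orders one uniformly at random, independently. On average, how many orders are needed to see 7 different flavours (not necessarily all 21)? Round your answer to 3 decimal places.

8.270

With k distinct flavours already seen, the next new one arrives after an expected 21/(21-k) orders.
Sum over k = 0,...,6: E = 21/21 + 21/20 + 21/19 + ... + 21/16 + 21/15 = 8.2697.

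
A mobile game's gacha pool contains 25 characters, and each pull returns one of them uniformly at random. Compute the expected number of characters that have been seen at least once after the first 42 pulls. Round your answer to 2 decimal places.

20.50

For each character, P(seen in 42 pulls) = 1 - (24/25)^42 = 0.820.
By linearity of expectation, E[distinct seen] = 25·(1 - (24/25)^42) = 20.499.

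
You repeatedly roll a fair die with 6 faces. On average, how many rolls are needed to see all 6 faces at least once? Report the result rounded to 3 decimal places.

14.700

The wait to go from k to k+1 distinct faces is geometric with mean 6/(6-k).
E[T] = 6/6 + 6/5 + 6/4 + 6/3 + 6/2 + 6/1 = 6·H_{6}.
H_{6} = 2.4500, so E[T] = 14.7000.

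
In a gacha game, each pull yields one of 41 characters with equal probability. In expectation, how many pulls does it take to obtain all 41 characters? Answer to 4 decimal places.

176.4203

The wait to go from k to k+1 distinct characters is geometric with mean 41/(41-k).
E[T] = 41/41 + 41/40 + 41/39 + ... + 41/2 + 41/1 = 41·H_{41}.
H_{41} = 4.30293, so E[T] = 176.42026.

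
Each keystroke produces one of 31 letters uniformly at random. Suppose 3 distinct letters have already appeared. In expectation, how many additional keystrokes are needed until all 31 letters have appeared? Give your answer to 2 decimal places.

121.74

From k distinct to k+1 distinct takes on average 31/(31-k) keystrokes.
Sum over k = 3,...,30: E = 31/28 + 31/27 + 31/26 + ... + 31/2 + 31/1 = 121.742.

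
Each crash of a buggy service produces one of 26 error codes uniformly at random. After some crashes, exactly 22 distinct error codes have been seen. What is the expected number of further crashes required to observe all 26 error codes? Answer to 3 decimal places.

From k distinct to k+1 distinct takes on average 26/(26-k) crashes.
Sum over k = 22,...,25: E = 26/4 + 26/3 + 26/2 + 26/1 = 54.1667.

54.167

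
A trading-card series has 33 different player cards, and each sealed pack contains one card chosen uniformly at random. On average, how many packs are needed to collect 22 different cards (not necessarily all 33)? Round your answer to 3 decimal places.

With k distinct cards already seen, the next new one arrives after an expected 33/(33-k) packs.
Sum over k = 0,...,21: E = 33/33 + 33/32 + 33/31 + ... + 33/13 + 33/12 = 35.2744.

35.274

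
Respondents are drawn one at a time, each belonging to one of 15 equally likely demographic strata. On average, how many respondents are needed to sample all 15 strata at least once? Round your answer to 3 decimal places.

49.773

The wait to go from k to k+1 distinct strata is geometric with mean 15/(15-k).
E[T] = 15/15 + 15/14 + 15/13 + ... + 15/2 + 15/1 = 15·H_{15}.
H_{15} = 3.3182, so E[T] = 49.7734.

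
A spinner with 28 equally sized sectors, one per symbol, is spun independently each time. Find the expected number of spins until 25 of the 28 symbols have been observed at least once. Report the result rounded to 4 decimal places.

58.6275

Going from k to k+1 distinct takes a geometric number of spins with mean 28/(28-k).
Sum over k = 0,...,24: E = 28/28 + 28/27 + 28/26 + ... + 28/5 + 28/4 = 58.62746.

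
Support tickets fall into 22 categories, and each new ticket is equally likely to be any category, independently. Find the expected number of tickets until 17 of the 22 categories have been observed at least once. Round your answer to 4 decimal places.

30.9646

With k distinct categories already seen, the next new one arrives after an expected 22/(22-k) tickets.
Sum over k = 0,...,16: E = 22/22 + 22/21 + 22/20 + ... + 22/7 + 22/6 = 30.96456.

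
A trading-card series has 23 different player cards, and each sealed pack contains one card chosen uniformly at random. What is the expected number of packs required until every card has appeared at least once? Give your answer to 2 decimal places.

85.89

The wait to go from k to k+1 distinct cards is geometric with mean 23/(23-k).
E[T] = 23/23 + 23/22 + 23/21 + ... + 23/2 + 23/1 = 23·H_{23}.
H_{23} = 3.734, so E[T] = 85.889.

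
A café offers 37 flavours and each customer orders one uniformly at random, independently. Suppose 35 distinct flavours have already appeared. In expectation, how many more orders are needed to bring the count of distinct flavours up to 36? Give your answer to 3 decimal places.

18.500

The wait to go from k to k+1 distinct flavours is geometric with mean 37/(37-k).
Only the k = 35 term is needed: E = 37/2 = 18.5000.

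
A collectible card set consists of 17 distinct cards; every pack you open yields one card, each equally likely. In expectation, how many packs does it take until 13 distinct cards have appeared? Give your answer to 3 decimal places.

Going from k to k+1 distinct takes a geometric number of packs with mean 17/(17-k).
Sum over k = 0,...,12: E = 17/17 + 17/16 + 17/15 + ... + 17/6 + 17/5 = 23.0557.

23.056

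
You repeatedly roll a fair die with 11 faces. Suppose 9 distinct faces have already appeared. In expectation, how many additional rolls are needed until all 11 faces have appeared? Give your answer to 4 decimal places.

16.5000

From k distinct to k+1 distinct takes on average 11/(11-k) rolls.
Sum over k = 9,...,10: E = 11/2 + 11/1 = 16.50000.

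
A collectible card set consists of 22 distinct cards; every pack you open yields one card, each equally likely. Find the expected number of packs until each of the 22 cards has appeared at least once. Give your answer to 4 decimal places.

After k distinct cards have appeared, the next pack gives a new one with probability (22-k)/22, so the expected wait for the (k+1)-th is 22/(22-k).
E[T] = 22/22 + 22/21 + 22/20 + ... + 22/2 + 22/1 = 22·H_{22}.
H_{22} = 3.69081, so E[T] = 81.19789.

81.1979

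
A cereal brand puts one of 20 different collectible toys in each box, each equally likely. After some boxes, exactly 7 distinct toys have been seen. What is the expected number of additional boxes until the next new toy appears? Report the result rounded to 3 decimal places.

1.538

Each box yields a new toy with probability (20-7)/20 = 13/20, so the wait is geometric with mean 20/13.
E = 20/13 = 1.5385.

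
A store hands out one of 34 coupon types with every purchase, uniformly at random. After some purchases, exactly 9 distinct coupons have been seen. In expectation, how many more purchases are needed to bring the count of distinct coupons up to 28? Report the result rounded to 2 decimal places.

46.44

With k distinct coupons already seen, the next new one takes an expected 34/(34-k) purchases.
Sum over k = 9,...,27: E = 34/25 + 34/24 + 34/23 + ... + 34/8 + 34/7 = 46.443.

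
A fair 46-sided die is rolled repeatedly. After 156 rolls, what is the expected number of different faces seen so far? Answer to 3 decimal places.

For each face, P(seen in 156 rolls) = 1 - (45/46)^156 = 0.9676.
By linearity of expectation, E[distinct seen] = 46·(1 - (45/46)^156) = 44.5083.

44.508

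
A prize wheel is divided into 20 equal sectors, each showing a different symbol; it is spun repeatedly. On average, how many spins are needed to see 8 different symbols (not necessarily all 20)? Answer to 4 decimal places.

9.8906

With k distinct symbols already seen, the next new one arrives after an expected 20/(20-k) spins.
Sum over k = 0,...,7: E = 20/20 + 20/19 + 20/18 + ... + 20/14 + 20/13 = 9.89058.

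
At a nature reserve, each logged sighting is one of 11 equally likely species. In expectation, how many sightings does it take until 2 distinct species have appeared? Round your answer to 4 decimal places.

2.1000

Going from k to k+1 distinct takes a geometric number of sightings with mean 11/(11-k).
Sum over k = 0,...,1: E = 11/11 + 11/10 = 2.10000.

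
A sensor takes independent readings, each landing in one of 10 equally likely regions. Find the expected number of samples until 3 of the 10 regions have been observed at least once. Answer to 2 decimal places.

3.36

Going from k to k+1 distinct takes a geometric number of samples with mean 10/(10-k).
Sum over k = 0,...,2: E = 10/10 + 10/9 + 10/8 = 3.361.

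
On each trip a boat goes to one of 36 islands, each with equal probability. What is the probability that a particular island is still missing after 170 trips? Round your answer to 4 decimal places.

On each trip the fixed island fails to appear with probability 35/36.
P(still missing after 170) = (35/36)^170 = 0.00832.

0.0083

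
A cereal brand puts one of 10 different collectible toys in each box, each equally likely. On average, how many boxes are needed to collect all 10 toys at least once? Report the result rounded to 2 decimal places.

After k distinct toys have appeared, the next box gives a new one with probability (10-k)/10, so the expected wait for the (k+1)-th is 10/(10-k).
E[T] = 10/10 + 10/9 + 10/8 + ... + 10/2 + 10/1 = 10·H_{10}.
H_{10} = 2.929, so E[T] = 29.290.

29.29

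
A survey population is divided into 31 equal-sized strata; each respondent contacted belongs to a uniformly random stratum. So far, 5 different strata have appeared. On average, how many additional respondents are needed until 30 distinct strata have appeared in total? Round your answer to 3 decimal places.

88.487

From k distinct to k+1 distinct takes on average 31/(31-k) respondents.
Sum over k = 5,...,29: E = 31/26 + 31/25 + 31/24 + ... + 31/3 + 31/2 = 88.4870.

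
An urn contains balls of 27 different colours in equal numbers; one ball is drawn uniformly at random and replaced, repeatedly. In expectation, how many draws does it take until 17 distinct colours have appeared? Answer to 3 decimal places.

Going from k to k+1 distinct takes a geometric number of draws with mean 27/(27-k).
Sum over k = 0,...,16: E = 27/27 + 27/26 + 27/25 + ... + 27/12 + 27/11 = 25.9872.

25.987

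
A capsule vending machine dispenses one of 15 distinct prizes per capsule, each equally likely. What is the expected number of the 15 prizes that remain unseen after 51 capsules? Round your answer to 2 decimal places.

0.44

For each prize, P(unseen after 51) = (14/15)^51 = 0.030.
By linearity of expectation, E[unseen] = 15·(14/15)^51 = 0.445.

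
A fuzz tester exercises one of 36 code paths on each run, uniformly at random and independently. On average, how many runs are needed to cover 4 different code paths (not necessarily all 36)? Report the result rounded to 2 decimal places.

4.18

Going from k to k+1 distinct takes a geometric number of runs with mean 36/(36-k).
Sum over k = 0,...,3: E = 36/36 + 36/35 + 36/34 + 36/33 = 4.178.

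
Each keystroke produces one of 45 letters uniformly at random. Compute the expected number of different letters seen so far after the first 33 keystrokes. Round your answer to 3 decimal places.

For each letter, P(seen in 33 keystrokes) = 1 - (44/45)^33 = 0.5237.
By linearity of expectation, E[distinct seen] = 45·(1 - (44/45)^33) = 23.5643.

23.564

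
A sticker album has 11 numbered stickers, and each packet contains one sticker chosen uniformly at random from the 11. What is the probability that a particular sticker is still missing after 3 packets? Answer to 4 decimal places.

0.7513

On each packet the fixed sticker fails to appear with probability 10/11.
P(still missing after 3) = (10/11)^3 = 0.75131.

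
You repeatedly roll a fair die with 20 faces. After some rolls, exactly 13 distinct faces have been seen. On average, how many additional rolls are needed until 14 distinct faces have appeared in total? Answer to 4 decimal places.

From k distinct to k+1 distinct takes on average 20/(20-k) rolls.
Only the k = 13 term is needed: E = 20/7 = 2.85714.

2.8571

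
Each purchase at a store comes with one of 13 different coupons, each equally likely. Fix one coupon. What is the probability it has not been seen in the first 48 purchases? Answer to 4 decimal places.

On each purchase the fixed coupon fails to appear with probability 12/13.
P(still missing after 48) = (12/13)^48 = 0.02145.

0.0214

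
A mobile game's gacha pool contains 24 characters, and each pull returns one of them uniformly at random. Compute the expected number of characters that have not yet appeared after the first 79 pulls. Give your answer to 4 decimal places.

For each character, P(unseen after 79) = (23/24)^79 = 0.03466.
By linearity of expectation, E[unseen] = 24·(23/24)^79 = 0.83181.

0.8318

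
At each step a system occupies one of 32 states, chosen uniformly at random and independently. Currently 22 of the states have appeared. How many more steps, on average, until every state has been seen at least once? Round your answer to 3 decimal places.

With k distinct states already seen, the next new one takes an expected 32/(32-k) steps.
Sum over k = 22,...,31: E = 32/10 + 32/9 + 32/8 + ... + 32/2 + 32/1 = 93.7270.

93.727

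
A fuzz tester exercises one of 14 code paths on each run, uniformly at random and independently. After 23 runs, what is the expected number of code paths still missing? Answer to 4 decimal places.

For each code path, P(unseen after 23) = (13/14)^23 = 0.18187.
By linearity of expectation, E[unseen] = 14·(13/14)^23 = 2.54613.

2.5461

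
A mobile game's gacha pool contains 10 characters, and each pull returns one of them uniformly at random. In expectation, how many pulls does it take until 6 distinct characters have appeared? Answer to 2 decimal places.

Going from k to k+1 distinct takes a geometric number of pulls with mean 10/(10-k).
Sum over k = 0,...,5: E = 10/10 + 10/9 + 10/8 + 10/7 + 10/6 + 10/5 = 8.456.

8.46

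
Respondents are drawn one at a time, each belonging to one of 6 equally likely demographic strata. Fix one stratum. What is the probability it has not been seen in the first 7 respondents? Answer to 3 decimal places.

0.279

On each respondent the fixed stratum fails to appear with probability 5/6.
P(still missing after 7) = (5/6)^7 = 0.2791.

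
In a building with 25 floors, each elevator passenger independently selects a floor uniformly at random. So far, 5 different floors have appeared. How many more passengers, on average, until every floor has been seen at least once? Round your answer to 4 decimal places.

From k distinct to k+1 distinct takes on average 25/(25-k) passengers.
Sum over k = 5,...,24: E = 25/20 + 25/19 + 25/18 + ... + 25/2 + 25/1 = 89.94349.

89.9435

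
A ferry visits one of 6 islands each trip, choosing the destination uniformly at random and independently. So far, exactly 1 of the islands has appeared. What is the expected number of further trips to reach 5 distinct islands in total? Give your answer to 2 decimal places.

With k distinct islands already seen, the next new one takes an expected 6/(6-k) trips.
Sum over k = 1,...,4: E = 6/5 + 6/4 + 6/3 + 6/2 = 7.700.

7.70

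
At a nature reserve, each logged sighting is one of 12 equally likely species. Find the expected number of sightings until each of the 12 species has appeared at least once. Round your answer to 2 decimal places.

The wait to go from k to k+1 distinct species is geometric with mean 12/(12-k).
E[T] = 12/12 + 12/11 + 12/10 + ... + 12/2 + 12/1 = 12·H_{12}.
H_{12} = 3.103, so E[T] = 37.239.

37.24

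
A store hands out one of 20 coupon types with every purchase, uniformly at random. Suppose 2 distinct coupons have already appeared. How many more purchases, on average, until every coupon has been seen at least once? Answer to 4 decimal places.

69.9022

The wait to go from k to k+1 distinct coupons is geometric with mean 20/(20-k).
Sum over k = 2,...,19: E = 20/18 + 20/17 + 20/16 + ... + 20/2 + 20/1 = 69.90216.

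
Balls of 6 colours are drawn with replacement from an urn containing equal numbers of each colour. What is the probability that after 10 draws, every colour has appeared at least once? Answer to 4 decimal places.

0.2718

By inclusion–exclusion over which colours are missing,
P(all seen) = Σ_{j=0}^{6} (-1)^j C(6,j)((6-j)/6)^10
= 1.00000 - 0.96903 + 0.26012 - 0.01953 + 0.00025 - 0.00000 + 0.00000
= 0.27181.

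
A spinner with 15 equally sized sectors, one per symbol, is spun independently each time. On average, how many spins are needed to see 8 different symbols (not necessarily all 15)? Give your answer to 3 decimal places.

10.881

Going from k to k+1 distinct takes a geometric number of spins with mean 15/(15-k).
Sum over k = 0,...,7: E = 15/15 + 15/14 + 15/13 + ... + 15/9 + 15/8 = 10.8806.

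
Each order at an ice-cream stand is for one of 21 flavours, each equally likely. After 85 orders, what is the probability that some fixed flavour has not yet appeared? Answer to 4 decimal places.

0.0158

Each order misses the fixed flavour with probability (21-1)/21 = 20/21, independently.
P(still missing after 85) = (20/21)^85 = 0.01581.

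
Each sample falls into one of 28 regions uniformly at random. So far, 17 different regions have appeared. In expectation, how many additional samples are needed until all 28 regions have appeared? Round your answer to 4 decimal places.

The wait to go from k to k+1 distinct regions is geometric with mean 28/(28-k).
Sum over k = 17,...,27: E = 28/11 + 28/10 + 28/9 + ... + 28/2 + 28/1 = 84.55657.

84.5566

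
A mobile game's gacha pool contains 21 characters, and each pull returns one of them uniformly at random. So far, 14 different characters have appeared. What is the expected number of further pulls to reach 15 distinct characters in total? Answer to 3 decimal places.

3.000

The wait to go from k to k+1 distinct characters is geometric with mean 21/(21-k).
Only the k = 14 term is needed: E = 21/7 = 3.0000.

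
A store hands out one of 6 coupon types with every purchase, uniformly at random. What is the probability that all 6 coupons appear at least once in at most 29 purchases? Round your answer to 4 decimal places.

By inclusion–exclusion over which coupons are missing,
P(all seen) = Σ_{j=0}^{6} (-1)^j C(6,j)((6-j)/6)^29
= 1.00000 - 0.03033 + 0.00012 - 0.00000 + 0.00000 - 0.00000 + 0.00000
= 0.96979.

0.9698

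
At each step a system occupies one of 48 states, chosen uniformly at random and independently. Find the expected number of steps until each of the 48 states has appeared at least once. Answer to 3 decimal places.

The wait to go from k to k+1 distinct states is geometric with mean 48/(48-k).
E[T] = 48/48 + 48/47 + 48/46 + ... + 48/2 + 48/1 = 48·H_{48}.
H_{48} = 4.4588, so E[T] = 214.0223.

214.022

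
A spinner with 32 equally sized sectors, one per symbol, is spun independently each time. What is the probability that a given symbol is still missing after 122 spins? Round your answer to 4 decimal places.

Each spin misses the fixed symbol with probability (32-1)/32 = 31/32, independently.
P(still missing after 122) = (31/32)^122 = 0.02079.

0.0208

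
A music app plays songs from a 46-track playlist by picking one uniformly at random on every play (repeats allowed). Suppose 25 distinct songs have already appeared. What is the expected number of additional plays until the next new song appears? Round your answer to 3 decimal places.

2.190

Each play yields a new song with probability (46-25)/46 = 21/46, so the wait is geometric with mean 46/21.
E = 46/21 = 2.1905.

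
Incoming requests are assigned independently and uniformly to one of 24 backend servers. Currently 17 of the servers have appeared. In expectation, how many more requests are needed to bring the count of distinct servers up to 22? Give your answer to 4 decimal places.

With k distinct servers already seen, the next new one takes an expected 24/(24-k) requests.
Sum over k = 17,...,21: E = 24/7 + 24/6 + 24/5 + 24/4 + 24/3 = 26.22857.

26.2286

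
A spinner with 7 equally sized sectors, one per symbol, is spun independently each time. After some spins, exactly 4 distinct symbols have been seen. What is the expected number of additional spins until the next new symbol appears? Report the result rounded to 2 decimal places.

2.33

Each spin yields a new symbol with probability (7-4)/7 = 3/7, so the wait is geometric with mean 7/3.
E = 7/3 = 2.333.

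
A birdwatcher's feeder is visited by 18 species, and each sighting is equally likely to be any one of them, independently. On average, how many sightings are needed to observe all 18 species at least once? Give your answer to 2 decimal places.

62.91

After k distinct species have appeared, the next sighting gives a new one with probability (18-k)/18, so the expected wait for the (k+1)-th is 18/(18-k).
E[T] = 18/18 + 18/17 + 18/16 + ... + 18/2 + 18/1 = 18·H_{18}.
H_{18} = 3.495, so E[T] = 62.912.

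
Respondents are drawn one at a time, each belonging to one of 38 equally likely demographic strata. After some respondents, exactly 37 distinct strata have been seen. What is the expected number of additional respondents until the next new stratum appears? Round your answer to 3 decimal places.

38.000

The number of respondents until the next new stratum is geometric with success probability 1/38, so its mean is 38/1.
E = 38/1 = 38.0000.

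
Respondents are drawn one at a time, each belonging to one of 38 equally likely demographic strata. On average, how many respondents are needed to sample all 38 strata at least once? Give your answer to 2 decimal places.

160.66

After k distinct strata have appeared, the next respondent gives a new one with probability (38-k)/38, so the expected wait for the (k+1)-th is 38/(38-k).
E[T] = 38/38 + 38/37 + 38/36 + ... + 38/2 + 38/1 = 38·H_{38}.
H_{38} = 4.228, so E[T] = 160.660.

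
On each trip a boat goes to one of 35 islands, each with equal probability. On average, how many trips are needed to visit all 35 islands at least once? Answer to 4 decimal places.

Split into phases: going from k distinct to k+1 distinct takes on average 35/(35-k) trips.
E[T] = 35/35 + 35/34 + 35/33 + ... + 35/2 + 35/1 = 35·H_{35}.
H_{35} = 4.14678, so E[T] = 145.13735.

145.1373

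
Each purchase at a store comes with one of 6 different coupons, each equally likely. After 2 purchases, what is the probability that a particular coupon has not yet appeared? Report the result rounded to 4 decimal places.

On each purchase the fixed coupon fails to appear with probability 5/6.
P(still missing after 2) = (5/6)^2 = 0.69444.

0.6944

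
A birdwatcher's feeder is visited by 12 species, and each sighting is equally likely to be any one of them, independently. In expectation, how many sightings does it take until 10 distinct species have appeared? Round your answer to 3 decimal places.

Going from k to k+1 distinct takes a geometric number of sightings with mean 12/(12-k).
Sum over k = 0,...,9: E = 12/12 + 12/11 + 12/10 + ... + 12/4 + 12/3 = 19.2385.

19.239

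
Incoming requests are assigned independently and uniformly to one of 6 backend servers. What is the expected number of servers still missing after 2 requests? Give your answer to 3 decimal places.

4.167

For each server, P(unseen after 2) = (5/6)^2 = 0.6944.
By linearity of expectation, E[unseen] = 6·(5/6)^2 = 4.1667.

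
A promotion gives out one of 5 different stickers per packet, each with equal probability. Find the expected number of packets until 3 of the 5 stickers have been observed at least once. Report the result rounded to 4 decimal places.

Going from k to k+1 distinct takes a geometric number of packets with mean 5/(5-k).
Sum over k = 0,...,2: E = 5/5 + 5/4 + 5/3 = 3.91667.

3.9167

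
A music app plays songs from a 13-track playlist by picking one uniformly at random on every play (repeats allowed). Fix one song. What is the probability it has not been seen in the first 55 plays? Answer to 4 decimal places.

Each play misses the fixed song with probability (13-1)/13 = 12/13, independently.
P(still missing after 55) = (12/13)^55 = 0.01225.

0.0122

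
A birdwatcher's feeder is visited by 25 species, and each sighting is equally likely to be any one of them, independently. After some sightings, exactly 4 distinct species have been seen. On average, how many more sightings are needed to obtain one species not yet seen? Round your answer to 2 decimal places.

1.19

The number of sightings until the next new species is geometric with success probability 21/25, so its mean is 25/21.
E = 25/21 = 1.190.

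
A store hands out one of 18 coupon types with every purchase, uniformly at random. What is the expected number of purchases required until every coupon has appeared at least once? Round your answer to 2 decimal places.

Split into phases: going from k distinct to k+1 distinct takes on average 18/(18-k) purchases.
E[T] = 18/18 + 18/17 + 18/16 + ... + 18/2 + 18/1 = 18·H_{18}.
H_{18} = 3.495, so E[T] = 62.912.

62.91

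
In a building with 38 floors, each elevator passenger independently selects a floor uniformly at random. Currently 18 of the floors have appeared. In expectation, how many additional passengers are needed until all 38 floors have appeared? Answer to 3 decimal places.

With k distinct floors already seen, the next new one takes an expected 38/(38-k) passengers.
Sum over k = 18,...,37: E = 38/20 + 38/19 + 38/18 + ... + 38/2 + 38/1 = 136.7141.

136.714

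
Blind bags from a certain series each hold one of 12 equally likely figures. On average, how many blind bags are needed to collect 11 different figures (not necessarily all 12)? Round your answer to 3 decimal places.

Going from k to k+1 distinct takes a geometric number of blind bags with mean 12/(12-k).
Sum over k = 0,...,10: E = 12/12 + 12/11 + 12/10 + ... + 12/3 + 12/2 = 25.2385.

25.239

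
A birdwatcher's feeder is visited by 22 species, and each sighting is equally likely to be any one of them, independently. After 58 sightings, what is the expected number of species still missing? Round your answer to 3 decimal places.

For each species, P(unseen after 58) = (21/22)^58 = 0.0673.
By linearity of expectation, E[unseen] = 22·(21/22)^58 = 1.4812.

1.481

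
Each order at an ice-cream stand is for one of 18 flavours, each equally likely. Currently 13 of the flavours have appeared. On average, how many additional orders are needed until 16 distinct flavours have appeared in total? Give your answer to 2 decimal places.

From k distinct to k+1 distinct takes on average 18/(18-k) orders.
Sum over k = 13,...,15: E = 18/5 + 18/4 + 18/3 = 14.100.

14.10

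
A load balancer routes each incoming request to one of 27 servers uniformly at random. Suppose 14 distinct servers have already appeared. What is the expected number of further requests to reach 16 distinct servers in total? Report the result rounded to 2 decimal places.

4.33

With k distinct servers already seen, the next new one takes an expected 27/(27-k) requests.
Sum over k = 14,...,15: E = 27/13 + 27/12 = 4.327.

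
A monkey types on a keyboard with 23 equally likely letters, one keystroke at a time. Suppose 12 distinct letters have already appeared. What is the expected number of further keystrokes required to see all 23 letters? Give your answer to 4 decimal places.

From k distinct to k+1 distinct takes on average 23/(23-k) keystrokes.
Sum over k = 12,...,22: E = 23/11 + 23/10 + 23/9 + ... + 23/2 + 23/1 = 69.45718.

69.4572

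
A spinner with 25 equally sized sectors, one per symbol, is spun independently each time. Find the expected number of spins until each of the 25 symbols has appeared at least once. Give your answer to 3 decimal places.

After k distinct symbols have appeared, the next spin gives a new one with probability (25-k)/25, so the expected wait for the (k+1)-th is 25/(25-k).
E[T] = 25/25 + 25/24 + 25/23 + ... + 25/2 + 25/1 = 25·H_{25}.
H_{25} = 3.8160, so E[T] = 95.3990.

95.399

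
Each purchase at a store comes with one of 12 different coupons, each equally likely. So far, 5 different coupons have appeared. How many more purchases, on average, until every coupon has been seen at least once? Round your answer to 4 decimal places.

From k distinct to k+1 distinct takes on average 12/(12-k) purchases.
Sum over k = 5,...,11: E = 12/7 + 12/6 + 12/5 + ... + 12/2 + 12/1 = 31.11429.

31.1143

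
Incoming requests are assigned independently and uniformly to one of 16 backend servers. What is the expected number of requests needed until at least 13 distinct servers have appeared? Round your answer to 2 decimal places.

24.76

With k distinct servers already seen, the next new one arrives after an expected 16/(16-k) requests.
Sum over k = 0,...,12: E = 16/16 + 16/15 + 16/14 + ... + 16/5 + 16/4 = 24.758.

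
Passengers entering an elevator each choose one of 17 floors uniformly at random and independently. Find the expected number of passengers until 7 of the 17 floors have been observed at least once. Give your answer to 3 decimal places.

With k distinct floors already seen, the next new one arrives after an expected 17/(17-k) passengers.
Sum over k = 0,...,6: E = 17/17 + 17/16 + 17/15 + ... + 17/12 + 17/11 = 8.6799.

8.680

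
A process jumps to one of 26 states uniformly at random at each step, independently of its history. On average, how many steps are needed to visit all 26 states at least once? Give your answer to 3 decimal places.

The wait to go from k to k+1 distinct states is geometric with mean 26/(26-k).
E[T] = 26/26 + 26/25 + 26/24 + ... + 26/2 + 26/1 = 26·H_{26}.
H_{26} = 3.8544, so E[T] = 100.2149.

100.215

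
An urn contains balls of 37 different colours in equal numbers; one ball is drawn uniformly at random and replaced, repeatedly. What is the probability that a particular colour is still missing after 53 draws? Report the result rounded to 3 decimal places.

0.234

Each draw misses the fixed colour with probability (37-1)/37 = 36/37, independently.
P(still missing after 53) = (36/37)^53 = 0.2341.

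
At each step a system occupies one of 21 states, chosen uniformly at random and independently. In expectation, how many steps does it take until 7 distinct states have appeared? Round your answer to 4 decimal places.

With k distinct states already seen, the next new one arrives after an expected 21/(21-k) steps.
Sum over k = 0,...,6: E = 21/21 + 21/20 + 21/19 + ... + 21/16 + 21/15 = 8.26972.

8.2697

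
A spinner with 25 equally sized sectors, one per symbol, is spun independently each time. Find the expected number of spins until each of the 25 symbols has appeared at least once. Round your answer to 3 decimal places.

After k distinct symbols have appeared, the next spin gives a new one with probability (25-k)/25, so the expected wait for the (k+1)-th is 25/(25-k).
E[T] = 25/25 + 25/24 + 25/23 + ... + 25/2 + 25/1 = 25·H_{25}.
H_{25} = 3.8160, so E[T] = 95.3990.

95.399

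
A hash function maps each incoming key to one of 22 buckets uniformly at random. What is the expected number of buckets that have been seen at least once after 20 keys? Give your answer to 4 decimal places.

13.3233

For each bucket, P(seen in 20 keys) = 1 - (21/22)^20 = 0.60560.
By linearity of expectation, E[distinct seen] = 22·(1 - (21/22)^20) = 13.32329.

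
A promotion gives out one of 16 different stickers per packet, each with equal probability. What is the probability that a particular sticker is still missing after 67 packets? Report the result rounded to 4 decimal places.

Each packet misses the fixed sticker with probability (16-1)/16 = 15/16, independently.
P(still missing after 67) = (15/16)^67 = 0.01325.

0.0132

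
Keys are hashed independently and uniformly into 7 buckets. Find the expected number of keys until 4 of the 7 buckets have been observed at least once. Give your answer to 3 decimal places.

5.317

With k distinct buckets already seen, the next new one arrives after an expected 7/(7-k) keys.
Sum over k = 0,...,3: E = 7/7 + 7/6 + 7/5 + 7/4 = 5.3167.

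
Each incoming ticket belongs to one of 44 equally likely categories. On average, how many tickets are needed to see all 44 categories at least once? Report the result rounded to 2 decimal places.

After k distinct categories have appeared, the next ticket gives a new one with probability (44-k)/44, so the expected wait for the (k+1)-th is 44/(44-k).
E[T] = 44/44 + 44/43 + 44/42 + ... + 44/2 + 44/1 = 44·H_{44}.
H_{44} = 4.373, so E[T] = 192.400.

192.40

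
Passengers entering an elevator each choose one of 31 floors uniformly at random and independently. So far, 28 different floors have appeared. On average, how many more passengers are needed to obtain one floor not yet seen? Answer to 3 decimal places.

10.333

Each passenger yields a new floor with probability (31-28)/31 = 3/31, so the wait is geometric with mean 31/3.
E = 31/3 = 10.3333.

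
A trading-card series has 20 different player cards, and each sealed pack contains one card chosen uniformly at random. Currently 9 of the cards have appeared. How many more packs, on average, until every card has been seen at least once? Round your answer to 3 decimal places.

From k distinct to k+1 distinct takes on average 20/(20-k) packs.
Sum over k = 9,...,19: E = 20/11 + 20/10 + 20/9 + ... + 20/2 + 20/1 = 60.3975.

60.398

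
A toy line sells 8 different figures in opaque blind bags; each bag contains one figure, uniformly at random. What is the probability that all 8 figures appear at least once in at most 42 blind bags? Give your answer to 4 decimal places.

0.9708

By inclusion–exclusion over which figures are missing,
P(all seen) = Σ_{j=0}^{8} (-1)^j C(8,j)((8-j)/8)^42
= 1.00000 - 0.02934 + 0.00016 - 0.00000 + 0.00000 - 0.00000 + 0.00000 - 0.00000 + 0.00000
= 0.97082.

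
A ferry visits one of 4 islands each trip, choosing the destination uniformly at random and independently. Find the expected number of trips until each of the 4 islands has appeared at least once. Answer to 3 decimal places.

8.333

Split into phases: going from k distinct to k+1 distinct takes on average 4/(4-k) trips.
E[T] = 4/4 + 4/3 + 4/2 + 4/1 = 4·H_{4}.
H_{4} = 2.0833, so E[T] = 8.3333.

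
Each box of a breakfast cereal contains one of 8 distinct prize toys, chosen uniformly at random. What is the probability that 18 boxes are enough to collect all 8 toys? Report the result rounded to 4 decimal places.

0.4231

Let A_i be the event that toy i is missing after 18 boxes. By inclusion–exclusion on the A_i,
P(all seen) = Σ_{j=0}^{8} (-1)^j C(8,j)((8-j)/8)^18
= 1.00000 - 0.72316 + 0.15786 - 0.01186 + 0.00027 - 0.00000 + 0.00000 - 0.00000 + 0.00000
= 0.42310.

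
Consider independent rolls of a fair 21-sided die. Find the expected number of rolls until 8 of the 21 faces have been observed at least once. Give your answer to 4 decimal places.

Going from k to k+1 distinct takes a geometric number of rolls with mean 21/(21-k).
Sum over k = 0,...,7: E = 21/21 + 21/20 + 21/19 + ... + 21/15 + 21/14 = 9.76972.

9.7697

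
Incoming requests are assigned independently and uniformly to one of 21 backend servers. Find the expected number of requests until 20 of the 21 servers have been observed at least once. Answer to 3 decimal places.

With k distinct servers already seen, the next new one arrives after an expected 21/(21-k) requests.
Sum over k = 0,...,19: E = 21/21 + 21/20 + 21/19 + ... + 21/3 + 21/2 = 55.5525.

55.553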